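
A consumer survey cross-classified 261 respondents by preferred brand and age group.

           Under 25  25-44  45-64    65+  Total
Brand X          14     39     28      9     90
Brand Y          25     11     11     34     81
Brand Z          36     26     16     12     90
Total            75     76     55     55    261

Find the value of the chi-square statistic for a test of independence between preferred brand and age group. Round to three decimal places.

54.020

Grand total N = 261.
Expected counts (row total × column total / N):
  Brand X, Under 25: 90×75/261 = 25.8621
  Brand X, 25-44: 90×76/261 = 26.2069
  Brand X, 45-64: 90×55/261 = 18.9655
  Brand X, 65+: 90×55/261 = 18.9655
  Brand Y, Under 25: 81×75/261 = 23.2759
  Brand Y, 25-44: 81×76/261 = 23.5862
  Brand Y, 45-64: 81×55/261 = 17.0690
  Brand Y, 65+: 81×55/261 = 17.0690
  Brand Z, Under 25: 90×75/261 = 25.8621
  Brand Z, 25-44: 90×76/261 = 26.2069
  Brand Z, 45-64: 90×55/261 = 18.9655
  Brand Z, 65+: 90×55/261 = 18.9655
Contributions (O − E)²/E:
  (14 − 25.8621)²/25.8621 = 5.4408
  (39 − 26.2069)²/26.2069 = 6.2451
  (28 − 18.9655)²/18.9655 = 4.3037
  (9 − 18.9655)²/18.9655 = 5.2364
  (25 − 23.2759)²/23.2759 = 0.1277
  (11 − 23.5862)²/23.5862 = 6.7163
  (11 − 17.0690)²/17.0690 = 2.1579
  (34 − 17.0690)²/17.0690 = 16.7941
  (36 − 25.8621)²/25.8621 = 3.9740
  (26 − 26.2069)²/26.2069 = 0.0016
  (16 − 18.9655)²/18.9655 = 0.4637
  (12 − 18.9655)²/18.9655 = 2.5582
χ² = 5.4408 + 6.2451 + 4.3037 + 5.2364 + 0.1277 + 6.7163 + 2.1579 + 16.7941 + 3.9740 + 0.0016 + 0.4637 + 2.5582 = 54.020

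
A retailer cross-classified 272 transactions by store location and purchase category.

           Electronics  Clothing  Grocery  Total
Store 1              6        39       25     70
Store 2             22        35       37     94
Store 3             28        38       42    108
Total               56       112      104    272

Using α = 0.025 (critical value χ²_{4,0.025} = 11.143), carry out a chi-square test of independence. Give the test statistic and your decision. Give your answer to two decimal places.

Grand total N = 272.
Expected counts (row total × column total / N):
  Store 1, Electronics: 70×56/272 = 14.412
  Store 1, Clothing: 70×112/272 = 28.824
  Store 1, Grocery: 70×104/272 = 26.765
  Store 2, Electronics: 94×56/272 = 19.353
  Store 2, Clothing: 94×112/272 = 38.706
  Store 2, Grocery: 94×104/272 = 35.941
  Store 3, Electronics: 108×56/272 = 22.235
  Store 3, Clothing: 108×112/272 = 44.471
  Store 3, Grocery: 108×104/272 = 41.294
Contributions (O − E)²/E:
  (6 − 14.412)²/14.412 = 4.9099
  (39 − 28.824)²/28.824 = 3.5925
  (25 − 26.765)²/26.765 = 0.1164
  (22 − 19.353)²/19.353 = 0.3620
  (35 − 38.706)²/38.706 = 0.3548
  (37 − 35.941)²/35.941 = 0.0312
  (28 − 22.235)²/22.235 = 1.4947
  (38 − 44.471)²/44.471 = 0.9416
  (42 − 41.294)²/41.294 = 0.0121
χ² = 4.9099 + 3.5925 + 0.1164 + 0.3620 + 0.3548 + 0.0312 + 1.4947 + 0.9416 + 0.0121 = 11.82
df = (3−1)(3−1) = 4. Since 11.82 > 11.143, reject the null hypothesis of independence at α = 0.025.

11.82; reject H₀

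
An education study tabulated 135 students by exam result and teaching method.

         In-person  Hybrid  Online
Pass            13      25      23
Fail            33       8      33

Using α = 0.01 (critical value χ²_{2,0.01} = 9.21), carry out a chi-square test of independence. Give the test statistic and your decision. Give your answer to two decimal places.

Row totals: 61, 74. Column totals: 46, 33, 56. Grand total N = 135.
Expected counts (row total × column total / N):
  Pass, In-person: 61×46/135 = 20.785
  Pass, Hybrid: 61×33/135 = 14.911
  Pass, Online: 61×56/135 = 25.304
  Fail, In-person: 74×46/135 = 25.215
  Fail, Hybrid: 74×33/135 = 18.089
  Fail, Online: 74×56/135 = 30.696
Contributions (O − E)²/E:
  (13 − 20.785)²/20.785 = 2.9159
  (25 − 14.911)²/14.911 = 6.8264
  (23 − 25.304)²/25.304 = 0.2098
  (33 − 25.215)²/25.215 = 2.4036
  (8 − 18.089)²/18.089 = 5.6271
  (33 − 30.696)²/30.696 = 0.1729
χ² = 2.9159 + 6.8264 + 0.2098 + 2.4036 + 5.6271 + 0.1729 = 18.16
df = (2−1)(3−1) = 2. Since 18.16 > 9.21, reject the null hypothesis of independence at α = 0.01.

18.16; reject H₀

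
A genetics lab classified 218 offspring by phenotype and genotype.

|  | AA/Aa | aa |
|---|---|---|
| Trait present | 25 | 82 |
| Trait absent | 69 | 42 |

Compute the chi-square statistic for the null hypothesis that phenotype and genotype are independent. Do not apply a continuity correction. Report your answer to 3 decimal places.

33.437

Row totals: 107, 111. Column totals: 94, 124. Grand total N = 218.
Expected counts (row total × column total / N):
  Trait present, AA/Aa: 107×94/218 = 46.1376
  Trait present, aa: 107×124/218 = 60.8624
  Trait absent, AA/Aa: 111×94/218 = 47.8624
  Trait absent, aa: 111×124/218 = 63.1376
Contributions (O − E)²/E:
  (25 − 46.1376)²/46.1376 = 9.6840
  (82 − 60.8624)²/60.8624 = 7.3411
  (69 − 47.8624)²/47.8624 = 9.3351
  (42 − 63.1376)²/63.1376 = 7.0766
χ² = 9.6840 + 7.3411 + 9.3351 + 7.0766 = 33.437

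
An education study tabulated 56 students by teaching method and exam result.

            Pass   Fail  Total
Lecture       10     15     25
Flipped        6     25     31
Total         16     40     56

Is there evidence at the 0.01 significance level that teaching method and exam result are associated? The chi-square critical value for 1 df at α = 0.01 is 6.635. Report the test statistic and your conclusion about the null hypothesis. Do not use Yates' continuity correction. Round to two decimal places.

2.89; fail to reject H₀

Grand total N = 56.
Expected counts (row total × column total / N):
  Lecture, Pass: 25×16/56 = 7.143
  Lecture, Fail: 25×40/56 = 17.857
  Flipped, Pass: 31×16/56 = 8.857
  Flipped, Fail: 31×40/56 = 22.143
Contributions (O − E)²/E:
  (10 − 7.143)²/7.143 = 1.1427
  (15 − 17.857)²/17.857 = 0.4571
  (6 − 8.857)²/8.857 = 0.9216
  (25 − 22.143)²/22.143 = 0.3686
χ² = 1.1427 + 0.4571 + 0.9216 + 0.3686 = 2.89
df = (2−1)(2−1) = 1. Since 2.89 < 6.635, fail to reject the null hypothesis of independence at α = 0.01.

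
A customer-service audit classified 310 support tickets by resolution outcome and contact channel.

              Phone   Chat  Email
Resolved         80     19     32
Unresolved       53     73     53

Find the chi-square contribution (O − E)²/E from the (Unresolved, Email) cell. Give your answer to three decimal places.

Row total (Unresolved) = 179; column total (Email) = 85; N = 310.
Expected count E = 179 × 85 / 310 = 49.0806.
Contribution = (O − E)²/E = (53 − 49.0806)² / 49.0806 = 0.313.

0.313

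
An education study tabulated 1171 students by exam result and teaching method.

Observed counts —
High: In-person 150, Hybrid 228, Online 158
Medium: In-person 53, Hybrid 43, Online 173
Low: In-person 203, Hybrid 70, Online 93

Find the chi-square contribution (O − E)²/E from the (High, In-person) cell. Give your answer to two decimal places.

6.91

Row total (High) = 536; column total (In-person) = 406; N = 1171.
Expected count E = 536 × 406 / 1171 = 185.838.
Contribution = (O − E)²/E = (150 − 185.838)² / 185.838 = 6.91.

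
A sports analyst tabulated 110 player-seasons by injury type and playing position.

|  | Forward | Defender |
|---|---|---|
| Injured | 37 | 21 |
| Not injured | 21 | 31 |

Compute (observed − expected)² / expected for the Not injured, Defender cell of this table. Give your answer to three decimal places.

Row total (Not injured) = 52; column total (Defender) = 52; N = 110.
Expected count E = 52 × 52 / 110 = 24.5818.
Contribution = (O − E)²/E = (31 − 24.5818)² / 24.5818 = 1.676.

1.676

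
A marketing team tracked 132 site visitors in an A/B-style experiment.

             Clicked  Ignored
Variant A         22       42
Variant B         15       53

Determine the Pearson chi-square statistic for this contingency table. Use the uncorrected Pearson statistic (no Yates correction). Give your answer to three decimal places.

2.479

Row totals: 64, 68. Column totals: 37, 95. Grand total N = 132.
Expected counts (row total × column total / N):
  Variant A, Clicked: 64×37/132 = 17.9394
  Variant A, Ignored: 64×95/132 = 46.0606
  Variant B, Clicked: 68×37/132 = 19.0606
  Variant B, Ignored: 68×95/132 = 48.9394
Contributions (O − E)²/E:
  (22 − 17.9394)²/17.9394 = 0.9191
  (42 − 46.0606)²/46.0606 = 0.3580
  (15 − 19.0606)²/19.0606 = 0.8651
  (53 − 48.9394)²/48.9394 = 0.3369
χ² = 0.9191 + 0.3580 + 0.8651 + 0.3369 = 2.479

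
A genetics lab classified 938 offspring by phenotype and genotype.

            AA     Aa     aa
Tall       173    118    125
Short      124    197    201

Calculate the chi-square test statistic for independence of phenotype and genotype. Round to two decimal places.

Row totals: 416, 522. Column totals: 297, 315, 326. Grand total N = 938.
Expected counts (row total × column total / N):
  Tall, AA: 416×297/938 = 131.719
  Tall, Aa: 416×315/938 = 139.701
  Tall, aa: 416×326/938 = 144.580
  Short, AA: 522×297/938 = 165.281
  Short, Aa: 522×315/938 = 175.299
  Short, aa: 522×326/938 = 181.420
Contributions (O − E)²/E:
  (173 − 131.719)²/131.719 = 12.9375
  (118 − 139.701)²/139.701 = 3.3710
  (125 − 144.580)²/144.580 = 2.6517
  (124 − 165.281)²/165.281 = 10.3104
  (197 − 175.299)²/175.299 = 2.6865
  (201 − 181.420)²/181.420 = 2.1132
χ² = 12.9375 + 3.3710 + 2.6517 + 10.3104 + 2.6865 + 2.1132 = 34.07

34.07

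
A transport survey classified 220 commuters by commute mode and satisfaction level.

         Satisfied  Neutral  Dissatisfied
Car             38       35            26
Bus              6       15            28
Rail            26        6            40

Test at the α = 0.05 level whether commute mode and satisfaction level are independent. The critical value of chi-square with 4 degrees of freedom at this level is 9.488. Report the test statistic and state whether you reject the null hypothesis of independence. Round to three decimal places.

Row totals: 99, 49, 72. Column totals: 70, 56, 94. Grand total N = 220.
Expected counts (row total × column total / N):
  Car, Satisfied: 99×70/220 = 31.5000
  Car, Neutral: 99×56/220 = 25.2000
  Car, Dissatisfied: 99×94/220 = 42.3000
  Bus, Satisfied: 49×70/220 = 15.5909
  Bus, Neutral: 49×56/220 = 12.4727
  Bus, Dissatisfied: 49×94/220 = 20.9364
  Rail, Satisfied: 72×70/220 = 22.9091
  Rail, Neutral: 72×56/220 = 18.3273
  Rail, Dissatisfied: 72×94/220 = 30.7636
Contributions (O − E)²/E:
  (38 − 31.5000)²/31.5000 = 1.3413
  (35 − 25.2000)²/25.2000 = 3.8111
  (26 − 42.3000)²/42.3000 = 6.2811
  (6 − 15.5909)²/15.5909 = 5.8999
  (15 − 12.4727)²/12.4727 = 0.5121
  (28 − 20.9364)²/20.9364 = 2.3831
  (26 − 22.9091)²/22.9091 = 0.4170
  (6 − 18.3273)²/18.3273 = 8.2916
  (40 − 30.7636)²/30.7636 = 2.7731
χ² = 1.3413 + 3.8111 + 6.2811 + 5.8999 + 0.5121 + 2.3831 + 0.4170 + 8.2916 + 2.7731 = 31.710
df = (3−1)(3−1) = 4. Since 31.710 > 9.488, reject the null hypothesis of independence at α = 0.05.

31.710; reject H₀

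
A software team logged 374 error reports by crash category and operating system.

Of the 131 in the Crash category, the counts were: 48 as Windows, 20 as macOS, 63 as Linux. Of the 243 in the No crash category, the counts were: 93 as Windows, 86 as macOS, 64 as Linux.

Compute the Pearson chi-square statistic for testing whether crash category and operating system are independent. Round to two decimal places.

24.08

Row totals: 131, 243. Column totals: 141, 106, 127. Grand total N = 374.
Expected counts (row total × column total / N):
  Crash, Windows: 131×141/374 = 49.388
  Crash, macOS: 131×106/374 = 37.128
  Crash, Linux: 131×127/374 = 44.484
  No crash, Windows: 243×141/374 = 91.612
  No crash, macOS: 243×106/374 = 68.872
  No crash, Linux: 243×127/374 = 82.516
Contributions (O − E)²/E:
  (48 − 49.388)²/49.388 = 0.0390
  (20 − 37.128)²/37.128 = 7.9015
  (63 − 44.484)²/44.484 = 7.7071
  (93 − 91.612)²/91.612 = 0.0210
  (86 − 68.872)²/68.872 = 4.2596
  (64 − 82.516)²/82.516 = 4.1549
χ² = 0.0390 + 7.9015 + 7.7071 + 0.0210 + 4.2596 + 4.1549 = 24.08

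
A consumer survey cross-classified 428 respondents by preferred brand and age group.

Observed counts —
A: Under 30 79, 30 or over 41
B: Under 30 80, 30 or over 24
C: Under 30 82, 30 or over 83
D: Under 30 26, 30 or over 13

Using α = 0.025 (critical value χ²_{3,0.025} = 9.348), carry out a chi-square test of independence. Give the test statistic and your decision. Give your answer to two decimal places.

21.60; reject H₀

Row totals: 120, 104, 165, 39. Column totals: 267, 161. Grand total N = 428.
Expected counts (row total × column total / N):
  A, Under 30: 120×267/428 = 74.860
  A, 30 or over: 120×161/428 = 45.140
  B, Under 30: 104×267/428 = 64.879
  B, 30 or over: 104×161/428 = 39.121
  C, Under 30: 165×267/428 = 102.932
  C, 30 or over: 165×161/428 = 62.068
  D, Under 30: 39×267/428 = 24.329
  D, 30 or over: 39×161/428 = 14.671
Contributions (O − E)²/E:
  (79 − 74.860)²/74.860 = 0.2290
  (41 − 45.140)²/45.140 = 0.3797
  (80 − 64.879)²/64.879 = 3.5242
  (24 − 39.121)²/39.121 = 5.8446
  (82 − 102.932)²/102.932 = 4.2567
  (83 − 62.068)²/62.068 = 7.0592
  (26 − 24.329)²/24.329 = 0.1148
  (13 − 14.671)²/14.671 = 0.1903
χ² = 0.2290 + 0.3797 + 3.5242 + 5.8446 + 4.2567 + 7.0592 + 0.1148 + 0.1903 = 21.60
df = (4−1)(2−1) = 3. Since 21.60 > 9.348, reject the null hypothesis of independence at α = 0.025.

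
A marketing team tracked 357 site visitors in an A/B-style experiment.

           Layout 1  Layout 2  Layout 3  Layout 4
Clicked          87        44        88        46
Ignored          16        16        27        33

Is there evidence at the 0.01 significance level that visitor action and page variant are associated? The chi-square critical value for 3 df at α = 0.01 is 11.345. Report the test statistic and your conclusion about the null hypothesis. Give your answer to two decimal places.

Row totals: 265, 92. Column totals: 103, 60, 115, 79. Grand total N = 357.
Expected counts (row total × column total / N):
  Clicked, Layout 1: 265×103/357 = 76.4566
  Clicked, Layout 2: 265×60/357 = 44.5378
  Clicked, Layout 3: 265×115/357 = 85.3641
  Clicked, Layout 4: 265×79/357 = 58.6415
  Ignored, Layout 1: 92×103/357 = 26.5434
  Ignored, Layout 2: 92×60/357 = 15.4622
  Ignored, Layout 3: 92×115/357 = 29.6359
  Ignored, Layout 4: 92×79/357 = 20.3585
Contributions (O − E)²/E:
  (87 − 76.4566)²/76.4566 = 1.4539
  (44 − 44.5378)²/44.5378 = 0.0065
  (88 − 85.3641)²/85.3641 = 0.0814
  (46 − 58.6415)²/58.6415 = 2.7252
  (16 − 26.5434)²/26.5434 = 4.1880
  (16 − 15.4622)²/15.4622 = 0.0187
  (27 − 29.6359)²/29.6359 = 0.2344
  (33 − 20.3585)²/20.3585 = 7.8497
χ² = 1.4539 + 0.0065 + 0.0814 + 2.7252 + 4.1880 + 0.0187 + 0.2344 + 7.8497 = 16.56
df = (2−1)(4−1) = 3. Since 16.56 > 11.345, reject the null hypothesis of independence at α = 0.01.

16.56; reject H₀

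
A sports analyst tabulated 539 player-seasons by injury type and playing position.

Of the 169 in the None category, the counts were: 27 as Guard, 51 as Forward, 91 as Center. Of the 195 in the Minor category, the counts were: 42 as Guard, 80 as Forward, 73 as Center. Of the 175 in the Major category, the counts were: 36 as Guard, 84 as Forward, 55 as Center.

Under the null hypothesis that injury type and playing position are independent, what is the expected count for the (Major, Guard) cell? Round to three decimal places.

Row total (Major) = 175; column total (Guard) = 105; grand total N = 539.
Expected count = (row total × column total) / N = 175 × 105 / 539 = 34.091.

34.091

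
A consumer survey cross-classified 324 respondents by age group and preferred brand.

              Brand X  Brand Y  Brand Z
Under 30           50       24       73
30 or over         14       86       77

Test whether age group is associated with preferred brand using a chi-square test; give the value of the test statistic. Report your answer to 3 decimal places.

52.979

Row totals: 147, 177. Column totals: 64, 110, 150. Grand total N = 324.
Expected counts (row total × column total / N):
  Under 30, Brand X: 147×64/324 = 29.0370
  Under 30, Brand Y: 147×110/324 = 49.9074
  Under 30, Brand Z: 147×150/324 = 68.0556
  30 or over, Brand X: 177×64/324 = 34.9630
  30 or over, Brand Y: 177×110/324 = 60.0926
  30 or over, Brand Z: 177×150/324 = 81.9444
Contributions (O − E)²/E:
  (50 − 29.0370)²/29.0370 = 15.1340
  (24 − 49.9074)²/49.9074 = 13.4488
  (73 − 68.0556)²/68.0556 = 0.3592
  (14 − 34.9630)²/34.9630 = 12.5689
  (86 − 60.0926)²/60.0926 = 11.1693
  (77 − 81.9444)²/81.9444 = 0.2983
χ² = 15.1340 + 13.4488 + 0.3592 + 12.5689 + 11.1693 + 0.2983 = 52.979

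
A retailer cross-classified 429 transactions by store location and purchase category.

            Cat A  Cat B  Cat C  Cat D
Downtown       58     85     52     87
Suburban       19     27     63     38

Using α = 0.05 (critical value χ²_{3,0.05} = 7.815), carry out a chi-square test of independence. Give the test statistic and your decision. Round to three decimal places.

30.596; reject H₀

Row totals: 282, 147. Column totals: 77, 112, 115, 125. Grand total N = 429.
Expected counts (row total × column total / N):
  Downtown, Cat A: 282×77/429 = 50.615385
  Downtown, Cat B: 282×112/429 = 73.622378
  Downtown, Cat C: 282×115/429 = 75.594406
  Downtown, Cat D: 282×125/429 = 82.167832
  Suburban, Cat A: 147×77/429 = 26.384615
  Suburban, Cat B: 147×112/429 = 38.377622
  Suburban, Cat C: 147×115/429 = 39.405594
  Suburban, Cat D: 147×125/429 = 42.832168
Contributions (O − E)²/E:
  (58 − 50.615385)²/50.615385 = 1.0774
  (85 − 73.622378)²/73.622378 = 1.7583
  (52 − 75.594406)²/75.594406 = 7.3642
  (87 − 82.167832)²/82.167832 = 0.2842
  (19 − 26.384615)²/26.384615 = 2.0668
  (27 − 38.377622)²/38.377622 = 3.3731
  (63 − 39.405594)²/39.405594 = 14.1273
  (38 − 42.832168)²/42.832168 = 0.5451
χ² = 1.0774 + 1.7583 + 7.3642 + 0.2842 + 2.0668 + 3.3731 + 14.1273 + 0.5451 = 30.596
df = (2−1)(4−1) = 3. Since 30.596 > 7.815, reject the null hypothesis of independence at α = 0.05.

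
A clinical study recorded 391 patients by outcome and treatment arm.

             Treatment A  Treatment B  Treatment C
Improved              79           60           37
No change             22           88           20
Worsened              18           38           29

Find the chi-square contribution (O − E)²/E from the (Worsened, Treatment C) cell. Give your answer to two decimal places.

Row total (Worsened) = 85; column total (Treatment C) = 86; N = 391.
Expected count E = 85 × 86 / 391 = 18.6957.
Contribution = (O − E)²/E = (29 − 18.6957)² / 18.6957 = 5.68.

5.68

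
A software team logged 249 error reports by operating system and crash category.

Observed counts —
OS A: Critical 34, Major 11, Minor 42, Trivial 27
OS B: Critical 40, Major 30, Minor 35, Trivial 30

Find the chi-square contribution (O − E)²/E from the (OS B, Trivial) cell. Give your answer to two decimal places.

Row total (OS B) = 135; column total (Trivial) = 57; N = 249.
Expected count E = 135 × 57 / 249 = 30.904.
Contribution = (O − E)²/E = (30 − 30.904)² / 30.904 = 0.03.

0.03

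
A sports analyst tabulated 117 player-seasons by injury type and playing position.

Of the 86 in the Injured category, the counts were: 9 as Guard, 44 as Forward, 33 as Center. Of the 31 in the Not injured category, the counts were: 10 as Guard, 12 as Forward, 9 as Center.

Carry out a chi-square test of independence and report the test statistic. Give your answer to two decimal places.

Row totals: 86, 31. Column totals: 19, 56, 42. Grand total N = 117.
Expected counts (row total × column total / N):
  Injured, Guard: 86×19/117 = 13.966
  Injured, Forward: 86×56/117 = 41.162
  Injured, Center: 86×42/117 = 30.872
  Not injured, Guard: 31×19/117 = 5.034
  Not injured, Forward: 31×56/117 = 14.838
  Not injured, Center: 31×42/117 = 11.128
Contributions (O − E)²/E:
  (9 − 13.966)²/13.966 = 1.7658
  (44 − 41.162)²/41.162 = 0.1957
  (33 − 30.872)²/30.872 = 0.1467
  (10 − 5.034)²/5.034 = 4.8989
  (12 − 14.838)²/14.838 = 0.5428
  (9 − 11.128)²/11.128 = 0.4069
χ² = 1.7658 + 0.1957 + 0.1467 + 4.8989 + 0.5428 + 0.4069 = 7.96

7.96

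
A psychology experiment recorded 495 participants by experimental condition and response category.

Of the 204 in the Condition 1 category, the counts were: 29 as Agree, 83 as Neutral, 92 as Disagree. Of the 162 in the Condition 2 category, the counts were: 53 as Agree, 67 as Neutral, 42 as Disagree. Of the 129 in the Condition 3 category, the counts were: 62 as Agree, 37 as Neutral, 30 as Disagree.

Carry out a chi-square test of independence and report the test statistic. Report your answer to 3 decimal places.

Row totals: 204, 162, 129. Column totals: 144, 187, 164. Grand total N = 495.
Expected counts (row total × column total / N):
  Condition 1, Agree: 204×144/495 = 59.3455
  Condition 1, Neutral: 204×187/495 = 77.0667
  Condition 1, Disagree: 204×164/495 = 67.5879
  Condition 2, Agree: 162×144/495 = 47.1273
  Condition 2, Neutral: 162×187/495 = 61.2000
  Condition 2, Disagree: 162×164/495 = 53.6727
  Condition 3, Agree: 129×144/495 = 37.5273
  Condition 3, Neutral: 129×187/495 = 48.7333
  Condition 3, Disagree: 129×164/495 = 42.7394
Contributions (O − E)²/E:
  (29 − 59.3455)²/59.3455 = 15.5168
  (83 − 77.0667)²/77.0667 = 0.4568
  (92 − 67.5879)²/67.5879 = 8.8174
  (53 − 47.1273)²/47.1273 = 0.7318
  (67 − 61.2000)²/61.2000 = 0.5497
  (42 − 53.6727)²/53.6727 = 2.5386
  (62 − 37.5273)²/37.5273 = 15.9594
  (37 − 48.7333)²/48.7333 = 2.8250
  (30 − 42.7394)²/42.7394 = 3.7973
χ² = 15.5168 + 0.4568 + 8.8174 + 0.7318 + 0.5497 + 2.5386 + 15.9594 + 2.8250 + 3.7973 = 51.193

51.193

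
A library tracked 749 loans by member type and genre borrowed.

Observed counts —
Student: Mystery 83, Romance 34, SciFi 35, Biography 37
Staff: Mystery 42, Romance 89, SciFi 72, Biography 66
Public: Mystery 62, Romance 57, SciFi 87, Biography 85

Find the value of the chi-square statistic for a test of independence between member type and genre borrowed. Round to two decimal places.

Row totals: 189, 269, 291. Column totals: 187, 180, 194, 188. Grand total N = 749.
Expected counts (row total × column total / N):
  Student, Mystery: 189×187/749 = 47.187
  Student, Romance: 189×180/749 = 45.421
  Student, SciFi: 189×194/749 = 48.953
  Student, Biography: 189×188/749 = 47.439
  Staff, Mystery: 269×187/749 = 67.160
  Staff, Romance: 269×180/749 = 64.646
  Staff, SciFi: 269×194/749 = 69.674
  Staff, Biography: 269×188/749 = 67.519
  Public, Mystery: 291×187/749 = 72.653
  Public, Romance: 291×180/749 = 69.933
  Public, SciFi: 291×194/749 = 75.372
  Public, Biography: 291×188/749 = 73.041
Contributions (O − E)²/E:
  (83 − 47.187)²/47.187 = 27.1806
  (34 − 45.421)²/45.421 = 2.8718
  (35 − 48.953)²/48.953 = 3.9770
  (37 − 47.439)²/47.439 = 2.2971
  (42 − 67.160)²/67.160 = 9.4256
  (89 − 64.646)²/64.646 = 9.1748
  (72 − 69.674)²/69.674 = 0.0777
  (66 − 67.519)²/67.519 = 0.0342
  (62 − 72.653)²/72.653 = 1.5620
  (57 − 69.933)²/69.933 = 2.3918
  (87 − 75.372)²/75.372 = 1.7939
  (85 − 73.041)²/73.041 = 1.9580
χ² = 27.1806 + 2.8718 + 3.9770 + 2.2971 + 9.4256 + 9.1748 + 0.0777 + 0.0342 + 1.5620 + 2.3918 + 1.7939 + 1.9580 = 62.74

62.74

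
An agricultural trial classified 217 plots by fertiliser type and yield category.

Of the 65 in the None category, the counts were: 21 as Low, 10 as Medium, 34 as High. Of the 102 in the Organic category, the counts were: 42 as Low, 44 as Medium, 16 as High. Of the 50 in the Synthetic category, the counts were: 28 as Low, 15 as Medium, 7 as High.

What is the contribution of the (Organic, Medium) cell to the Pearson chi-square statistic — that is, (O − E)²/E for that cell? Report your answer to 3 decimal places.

Row total (Organic) = 102; column total (Medium) = 69; N = 217.
Expected count E = 102 × 69 / 217 = 32.43318.
Contribution = (O − E)²/E = (44 − 32.43318)² / 32.43318 = 4.125.

4.125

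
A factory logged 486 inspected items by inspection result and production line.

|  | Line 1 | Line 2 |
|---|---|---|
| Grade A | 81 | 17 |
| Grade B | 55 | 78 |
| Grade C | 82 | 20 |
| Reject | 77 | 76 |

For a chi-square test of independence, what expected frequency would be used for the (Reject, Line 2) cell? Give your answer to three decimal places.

60.130

Row total (Reject) = 153; column total (Line 2) = 191; grand total N = 486.
Expected count = (row total × column total) / N = 153 × 191 / 486 = 60.130.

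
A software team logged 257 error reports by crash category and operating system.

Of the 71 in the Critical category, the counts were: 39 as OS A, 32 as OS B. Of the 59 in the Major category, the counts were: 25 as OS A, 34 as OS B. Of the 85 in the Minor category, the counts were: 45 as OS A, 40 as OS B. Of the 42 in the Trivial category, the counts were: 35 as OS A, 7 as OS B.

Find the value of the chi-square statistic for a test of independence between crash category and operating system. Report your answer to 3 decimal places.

Row totals: 71, 59, 85, 42. Column totals: 144, 113. Grand total N = 257.
Expected counts (row total × column total / N):
  Critical, OS A: 71×144/257 = 39.7821
  Critical, OS B: 71×113/257 = 31.2179
  Major, OS A: 59×144/257 = 33.0584
  Major, OS B: 59×113/257 = 25.9416
  Minor, OS A: 85×144/257 = 47.6265
  Minor, OS B: 85×113/257 = 37.3735
  Trivial, OS A: 42×144/257 = 23.5331
  Trivial, OS B: 42×113/257 = 18.4669
Contributions (O − E)²/E:
  (39 − 39.7821)²/39.7821 = 0.0154
  (32 − 31.2179)²/31.2179 = 0.0196
  (25 − 33.0584)²/33.0584 = 1.9643
  (34 − 25.9416)²/25.9416 = 2.5032
  (45 − 47.6265)²/47.6265 = 0.1448
  (40 − 37.3735)²/37.3735 = 0.1846
  (35 − 23.5331)²/23.5331 = 5.5874
  (7 − 18.4669)²/18.4669 = 7.1203
χ² = 0.0154 + 0.0196 + 1.9643 + 2.5032 + 0.1448 + 0.1846 + 5.5874 + 7.1203 = 17.540

17.540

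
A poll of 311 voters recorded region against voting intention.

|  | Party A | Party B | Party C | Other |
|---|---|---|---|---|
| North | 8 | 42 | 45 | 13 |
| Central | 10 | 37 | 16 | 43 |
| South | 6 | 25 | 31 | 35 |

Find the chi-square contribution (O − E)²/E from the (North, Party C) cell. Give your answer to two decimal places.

Row total (North) = 108; column total (Party C) = 92; N = 311.
Expected count E = 108 × 92 / 311 = 31.9486.
Contribution = (O − E)²/E = (45 − 31.9486)² / 31.9486 = 5.33.

5.33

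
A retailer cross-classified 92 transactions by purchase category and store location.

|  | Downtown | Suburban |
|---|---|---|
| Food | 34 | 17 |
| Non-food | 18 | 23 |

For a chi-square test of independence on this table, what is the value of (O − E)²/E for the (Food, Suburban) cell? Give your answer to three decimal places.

1.207

Row total (Food) = 51; column total (Suburban) = 40; N = 92.
Expected count E = 51 × 40 / 92 = 22.1739.
Contribution = (O − E)²/E = (17 − 22.1739)² / 22.1739 = 1.207.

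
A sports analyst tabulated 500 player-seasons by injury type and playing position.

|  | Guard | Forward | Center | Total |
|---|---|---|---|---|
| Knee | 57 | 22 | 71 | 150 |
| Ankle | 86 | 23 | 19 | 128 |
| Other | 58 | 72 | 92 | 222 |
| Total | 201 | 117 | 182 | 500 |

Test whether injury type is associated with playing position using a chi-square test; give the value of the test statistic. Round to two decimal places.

Grand total N = 500.
Expected counts (row total × column total / N):
  Knee, Guard: 150×201/500 = 60.300
  Knee, Forward: 150×117/500 = 35.100
  Knee, Center: 150×182/500 = 54.600
  Ankle, Guard: 128×201/500 = 51.456
  Ankle, Forward: 128×117/500 = 29.952
  Ankle, Center: 128×182/500 = 46.592
  Other, Guard: 222×201/500 = 89.244
  Other, Forward: 222×117/500 = 51.948
  Other, Center: 222×182/500 = 80.808
Contributions (O − E)²/E:
  (57 − 60.300)²/60.300 = 0.1806
  (22 − 35.100)²/35.100 = 4.8892
  (71 − 54.600)²/54.600 = 4.9260
  (86 − 51.456)²/51.456 = 23.1905
  (23 − 29.952)²/29.952 = 1.6136
  (19 − 46.592)²/46.592 = 16.3401
  (58 − 89.244)²/89.244 = 10.9384
  (72 − 51.948)²/51.948 = 7.7401
  (92 − 80.808)²/80.808 = 1.5501
χ² = 0.1806 + 4.8892 + 4.9260 + 23.1905 + 1.6136 + 16.3401 + 10.9384 + 7.7401 + 1.5501 = 71.37

71.37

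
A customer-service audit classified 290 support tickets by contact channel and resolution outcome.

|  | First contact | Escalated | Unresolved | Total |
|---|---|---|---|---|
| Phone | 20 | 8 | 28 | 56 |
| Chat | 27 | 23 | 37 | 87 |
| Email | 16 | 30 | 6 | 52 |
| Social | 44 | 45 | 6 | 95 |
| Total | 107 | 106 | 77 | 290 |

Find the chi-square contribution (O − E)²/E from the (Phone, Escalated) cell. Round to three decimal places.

7.596

Row total (Phone) = 56; column total (Escalated) = 106; N = 290.
Expected count E = 56 × 106 / 290 = 20.4690.
Contribution = (O − E)²/E = (8 − 20.4690)² / 20.4690 = 7.596.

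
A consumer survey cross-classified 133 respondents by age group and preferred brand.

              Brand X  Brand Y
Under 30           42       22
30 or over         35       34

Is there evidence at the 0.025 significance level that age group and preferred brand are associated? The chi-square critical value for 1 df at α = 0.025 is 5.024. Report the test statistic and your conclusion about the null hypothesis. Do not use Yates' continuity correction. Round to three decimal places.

3.024; fail to reject H₀

Row totals: 64, 69. Column totals: 77, 56. Grand total N = 133.
Expected counts (row total × column total / N):
  Under 30, Brand X: 64×77/133 = 37.0526
  Under 30, Brand Y: 64×56/133 = 26.9474
  30 or over, Brand X: 69×77/133 = 39.9474
  30 or over, Brand Y: 69×56/133 = 29.0526
Contributions (O − E)²/E:
  (42 − 37.0526)²/37.0526 = 0.6606
  (22 − 26.9474)²/26.9474 = 0.9083
  (35 − 39.9474)²/39.9474 = 0.6127
  (34 − 29.0526)²/29.0526 = 0.8425
χ² = 0.6606 + 0.9083 + 0.6127 + 0.8425 = 3.024
df = (2−1)(2−1) = 1. Since 3.024 < 5.024, fail to reject the null hypothesis of independence at α = 0.025.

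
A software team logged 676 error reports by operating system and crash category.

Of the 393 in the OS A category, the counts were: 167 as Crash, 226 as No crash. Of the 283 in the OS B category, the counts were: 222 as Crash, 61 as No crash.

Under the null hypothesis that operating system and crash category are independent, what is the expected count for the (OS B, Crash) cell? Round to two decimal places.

162.85

Row total (OS B) = 283; column total (Crash) = 389; grand total N = 676.
Expected count = (row total × column total) / N = 283 × 389 / 676 = 162.85.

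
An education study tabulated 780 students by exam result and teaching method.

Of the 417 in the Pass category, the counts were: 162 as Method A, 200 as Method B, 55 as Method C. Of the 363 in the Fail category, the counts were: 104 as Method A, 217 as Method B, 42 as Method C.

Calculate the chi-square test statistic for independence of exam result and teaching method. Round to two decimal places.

Row totals: 417, 363. Column totals: 266, 417, 97. Grand total N = 780.
Expected counts (row total × column total / N):
  Pass, Method A: 417×266/780 = 142.208
  Pass, Method B: 417×417/780 = 222.935
  Pass, Method C: 417×97/780 = 51.858
  Fail, Method A: 363×266/780 = 123.792
  Fail, Method B: 363×417/780 = 194.065
  Fail, Method C: 363×97/780 = 45.142
Contributions (O − E)²/E:
  (162 − 142.208)²/142.208 = 2.7546
  (200 − 222.935)²/222.935 = 2.3595
  (55 − 51.858)²/51.858 = 0.1904
  (104 − 123.792)²/123.792 = 3.1644
  (217 − 194.065)²/194.065 = 2.7105
  (42 − 45.142)²/45.142 = 0.2187
χ² = 2.7546 + 2.3595 + 0.1904 + 3.1644 + 2.7105 + 0.2187 = 11.40

11.40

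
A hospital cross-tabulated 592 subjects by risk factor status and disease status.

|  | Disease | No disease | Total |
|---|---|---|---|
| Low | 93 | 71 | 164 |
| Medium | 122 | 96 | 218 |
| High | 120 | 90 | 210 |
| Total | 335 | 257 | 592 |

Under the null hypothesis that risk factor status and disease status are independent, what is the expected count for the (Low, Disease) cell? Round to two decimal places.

92.80

Row total (Low) = 164; column total (Disease) = 335; grand total N = 592.
Expected count = (row total × column total) / N = 164 × 335 / 592 = 92.80.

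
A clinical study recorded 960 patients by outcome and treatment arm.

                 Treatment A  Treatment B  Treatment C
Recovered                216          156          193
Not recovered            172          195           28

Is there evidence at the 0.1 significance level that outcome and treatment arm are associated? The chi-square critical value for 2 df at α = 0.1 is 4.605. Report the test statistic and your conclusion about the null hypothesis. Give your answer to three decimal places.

Row totals: 565, 395. Column totals: 388, 351, 221. Grand total N = 960.
Expected counts (row total × column total / N):
  Recovered, Treatment A: 565×388/960 = 228.3542
  Recovered, Treatment B: 565×351/960 = 206.5781
  Recovered, Treatment C: 565×221/960 = 130.0677
  Not recovered, Treatment A: 395×388/960 = 159.6458
  Not recovered, Treatment B: 395×351/960 = 144.4219
  Not recovered, Treatment C: 395×221/960 = 90.9323
Contributions (O − E)²/E:
  (216 − 228.3542)²/228.3542 = 0.6684
  (156 − 206.5781)²/206.5781 = 12.3834
  (193 − 130.0677)²/130.0677 = 30.4493
  (172 − 159.6458)²/159.6458 = 0.9560
  (195 − 144.4219)²/144.4219 = 17.7130
  (28 − 90.9323)²/90.9323 = 43.5541
χ² = 0.6684 + 12.3834 + 30.4493 + 0.9560 + 17.7130 + 43.5541 = 105.724
df = (2−1)(3−1) = 2. Since 105.724 > 4.605, reject the null hypothesis of independence at α = 0.1.

105.724; reject H₀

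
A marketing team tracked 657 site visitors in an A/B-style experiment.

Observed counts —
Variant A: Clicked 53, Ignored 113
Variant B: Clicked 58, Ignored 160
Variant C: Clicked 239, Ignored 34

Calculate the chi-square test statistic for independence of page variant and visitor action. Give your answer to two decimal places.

221.48

Row totals: 166, 218, 273. Column totals: 350, 307. Grand total N = 657.
Expected counts (row total × column total / N):
  Variant A, Clicked: 166×350/657 = 88.4323
  Variant A, Ignored: 166×307/657 = 77.5677
  Variant B, Clicked: 218×350/657 = 116.1339
  Variant B, Ignored: 218×307/657 = 101.8661
  Variant C, Clicked: 273×350/657 = 145.4338
  Variant C, Ignored: 273×307/657 = 127.5662
Contributions (O − E)²/E:
  (53 − 88.4323)²/88.4323 = 14.1967
  (113 − 77.5677)²/77.5677 = 16.1852
  (58 − 116.1339)²/116.1339 = 29.1005
  (160 − 101.8661)²/101.8661 = 33.1764
  (239 − 145.4338)²/145.4338 = 60.1967
  (34 − 127.5662)²/127.5662 = 68.6282
χ² = 14.1967 + 16.1852 + 29.1005 + 33.1764 + 60.1967 + 68.6282 = 221.48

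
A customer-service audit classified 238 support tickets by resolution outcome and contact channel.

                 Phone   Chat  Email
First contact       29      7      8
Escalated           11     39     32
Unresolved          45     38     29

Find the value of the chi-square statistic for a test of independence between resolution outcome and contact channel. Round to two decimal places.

Row totals: 44, 82, 112. Column totals: 85, 84, 69. Grand total N = 238.
Expected counts (row total × column total / N):
  First contact, Phone: 44×85/238 = 15.714
  First contact, Chat: 44×84/238 = 15.529
  First contact, Email: 44×69/238 = 12.756
  Escalated, Phone: 82×85/238 = 29.286
  Escalated, Chat: 82×84/238 = 28.941
  Escalated, Email: 82×69/238 = 23.773
  Unresolved, Phone: 112×85/238 = 40.000
  Unresolved, Chat: 112×84/238 = 39.529
  Unresolved, Email: 112×69/238 = 32.471
Contributions (O − E)²/E:
  (29 − 15.714)²/15.714 = 11.2332
  (7 − 15.529)²/15.529 = 4.6844
  (8 − 12.756)²/12.756 = 1.7732
  (11 − 29.286)²/29.286 = 11.4177
  (39 − 28.941)²/28.941 = 3.4962
  (32 − 23.773)²/23.773 = 2.8471
  (45 − 40.000)²/40.000 = 0.6250
  (38 − 39.529)²/39.529 = 0.0591
  (29 − 32.471)²/32.471 = 0.3710
χ² = 11.2332 + 4.6844 + 1.7732 + 11.4177 + 3.4962 + 2.8471 + 0.6250 + 0.0591 + 0.3710 = 36.51

36.51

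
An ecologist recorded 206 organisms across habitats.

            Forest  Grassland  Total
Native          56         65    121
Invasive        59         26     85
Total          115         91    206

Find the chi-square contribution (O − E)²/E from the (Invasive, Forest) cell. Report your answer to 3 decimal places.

Row total (Invasive) = 85; column total (Forest) = 115; N = 206.
Expected count E = 85 × 115 / 206 = 47.4515.
Contribution = (O − E)²/E = (59 − 47.4515)² / 47.4515 = 2.811.

2.811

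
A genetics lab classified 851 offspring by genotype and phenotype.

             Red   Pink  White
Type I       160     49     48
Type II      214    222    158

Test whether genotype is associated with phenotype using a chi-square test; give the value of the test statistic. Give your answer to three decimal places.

Row totals: 257, 594. Column totals: 374, 271, 206. Grand total N = 851.
Expected counts (row total × column total / N):
  Type I, Red: 257×374/851 = 112.9471
  Type I, Pink: 257×271/851 = 81.8414
  Type I, White: 257×206/851 = 62.2115
  Type II, Red: 594×374/851 = 261.0529
  Type II, Pink: 594×271/851 = 189.1586
  Type II, White: 594×206/851 = 143.7885
Contributions (O − E)²/E:
  (160 − 112.9471)²/112.9471 = 19.6019
  (49 − 81.8414)²/81.8414 = 13.1786
  (48 − 62.2115)²/62.2115 = 3.2465
  (214 − 261.0529)²/261.0529 = 8.4809
  (222 − 189.1586)²/189.1586 = 5.7019
  (158 − 143.7885)²/143.7885 = 1.4046
χ² = 19.6019 + 13.1786 + 3.2465 + 8.4809 + 5.7019 + 1.4046 = 51.614

51.614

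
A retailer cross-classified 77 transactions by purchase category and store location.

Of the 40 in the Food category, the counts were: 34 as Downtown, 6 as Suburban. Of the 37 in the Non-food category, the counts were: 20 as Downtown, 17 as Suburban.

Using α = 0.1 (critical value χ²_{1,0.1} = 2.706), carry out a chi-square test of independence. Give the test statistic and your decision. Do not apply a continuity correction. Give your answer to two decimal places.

8.79; reject H₀

Row totals: 40, 37. Column totals: 54, 23. Grand total N = 77.
Expected counts (row total × column total / N):
  Food, Downtown: 40×54/77 = 28.052
  Food, Suburban: 40×23/77 = 11.948
  Non-food, Downtown: 37×54/77 = 25.948
  Non-food, Suburban: 37×23/77 = 11.052
Contributions (O − E)²/E:
  (34 − 28.052)²/28.052 = 1.2612
  (6 − 11.948)²/11.948 = 2.9611
  (20 − 25.948)²/25.948 = 1.3634
  (17 − 11.052)²/11.052 = 3.2011
χ² = 1.2612 + 2.9611 + 1.3634 + 3.2011 = 8.79
df = (2−1)(2−1) = 1. Since 8.79 > 2.706, reject the null hypothesis of independence at α = 0.1.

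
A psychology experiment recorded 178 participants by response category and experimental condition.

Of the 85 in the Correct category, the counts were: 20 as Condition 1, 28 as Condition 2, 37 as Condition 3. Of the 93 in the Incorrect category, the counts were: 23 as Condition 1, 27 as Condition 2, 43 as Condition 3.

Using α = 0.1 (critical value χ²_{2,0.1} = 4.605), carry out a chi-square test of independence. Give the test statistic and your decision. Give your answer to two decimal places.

Row totals: 85, 93. Column totals: 43, 55, 80. Grand total N = 178.
Expected counts (row total × column total / N):
  Correct, Condition 1: 85×43/178 = 20.534
  Correct, Condition 2: 85×55/178 = 26.264
  Correct, Condition 3: 85×80/178 = 38.202
  Incorrect, Condition 1: 93×43/178 = 22.466
  Incorrect, Condition 2: 93×55/178 = 28.736
  Incorrect, Condition 3: 93×80/178 = 41.798
Contributions (O − E)²/E:
  (20 − 20.534)²/20.534 = 0.0139
  (28 − 26.264)²/26.264 = 0.1147
  (37 − 38.202)²/38.202 = 0.0378
  (23 − 22.466)²/22.466 = 0.0127
  (27 − 28.736)²/28.736 = 0.1049
  (43 − 41.798)²/41.798 = 0.0346
χ² = 0.0139 + 0.1147 + 0.0378 + 0.0127 + 0.1049 + 0.0346 = 0.32
df = (2−1)(3−1) = 2. Since 0.32 < 4.605, fail to reject the null hypothesis of independence at α = 0.1.

0.32; fail to reject H₀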